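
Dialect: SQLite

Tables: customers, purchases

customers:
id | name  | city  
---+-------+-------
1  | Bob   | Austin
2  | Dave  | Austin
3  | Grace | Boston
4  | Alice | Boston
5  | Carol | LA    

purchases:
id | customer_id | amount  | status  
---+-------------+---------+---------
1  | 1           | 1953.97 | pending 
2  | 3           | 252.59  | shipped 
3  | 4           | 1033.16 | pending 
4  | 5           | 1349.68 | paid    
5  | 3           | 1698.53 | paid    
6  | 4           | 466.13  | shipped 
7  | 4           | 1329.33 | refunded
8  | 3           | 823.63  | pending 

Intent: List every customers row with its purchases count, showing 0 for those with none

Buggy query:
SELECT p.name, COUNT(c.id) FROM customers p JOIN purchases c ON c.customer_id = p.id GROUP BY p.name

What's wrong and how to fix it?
Bug: INNER JOIN drops customers rows that have no matching purchases rows

Fix: Switch to LEFT JOIN to retain unmatched parent rows

Corrected query:
SELECT p.name, COUNT(c.id) FROM customers p LEFT JOIN purchases c ON c.customer_id = p.id GROUP BY p.name

Result:
name  | COUNT(c.id)
------+------------
Alice | 3          
Bob   | 1          
Carol | 1          
Dave  | 0          
Grace | 3          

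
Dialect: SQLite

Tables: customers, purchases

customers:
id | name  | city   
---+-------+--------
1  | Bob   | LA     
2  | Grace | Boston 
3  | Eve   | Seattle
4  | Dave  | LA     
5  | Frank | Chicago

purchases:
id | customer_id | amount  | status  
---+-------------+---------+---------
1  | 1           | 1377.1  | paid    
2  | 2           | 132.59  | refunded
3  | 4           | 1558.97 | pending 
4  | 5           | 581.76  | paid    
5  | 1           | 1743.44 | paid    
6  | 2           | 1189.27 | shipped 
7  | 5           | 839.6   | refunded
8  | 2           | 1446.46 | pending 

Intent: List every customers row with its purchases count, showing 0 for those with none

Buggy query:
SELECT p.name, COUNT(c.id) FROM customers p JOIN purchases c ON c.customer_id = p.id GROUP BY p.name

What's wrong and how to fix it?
Bug: An inner join excludes parents with zero children

Fix: Use LEFT JOIN so parents without children still appear (COUNT(c.id) gives 0)

Corrected query:
SELECT p.name, COUNT(c.id) FROM customers p LEFT JOIN purchases c ON c.customer_id = p.id GROUP BY p.name

Result:
name  | COUNT(c.id)
------+------------
Bob   | 2          
Dave  | 1          
Eve   | 0          
Frank | 2          
Grace | 3          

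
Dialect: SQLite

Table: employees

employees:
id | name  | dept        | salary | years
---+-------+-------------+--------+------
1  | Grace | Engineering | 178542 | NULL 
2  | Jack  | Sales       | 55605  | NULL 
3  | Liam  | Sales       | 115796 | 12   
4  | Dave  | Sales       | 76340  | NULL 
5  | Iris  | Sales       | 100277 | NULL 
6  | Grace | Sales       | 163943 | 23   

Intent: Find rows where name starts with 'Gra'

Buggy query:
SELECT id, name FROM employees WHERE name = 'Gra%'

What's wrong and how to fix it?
Bug: '=' compares the literal string including the % character; pattern matching needs LIKE

Fix: Use LIKE for wildcard pattern matching

Corrected query:
SELECT id, name FROM employees WHERE name LIKE 'Gra%'

Result:
id | name 
---+------
1  | Grace
6  | Grace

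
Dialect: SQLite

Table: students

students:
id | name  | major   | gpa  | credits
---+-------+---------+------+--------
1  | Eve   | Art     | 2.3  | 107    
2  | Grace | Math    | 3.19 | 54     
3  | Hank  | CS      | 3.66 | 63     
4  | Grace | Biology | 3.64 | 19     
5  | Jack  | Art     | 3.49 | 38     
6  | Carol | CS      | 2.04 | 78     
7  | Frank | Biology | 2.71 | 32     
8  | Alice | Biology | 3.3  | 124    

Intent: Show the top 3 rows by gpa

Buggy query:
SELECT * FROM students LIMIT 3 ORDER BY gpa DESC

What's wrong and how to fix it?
Bug: LIMIT must come after ORDER BY

Fix: Sort with ORDER BY, then apply LIMIT

Corrected query:
SELECT * FROM students ORDER BY gpa DESC LIMIT 3

Result:
id | name  | major   | gpa  | credits
---+-------+---------+------+--------
3  | Hank  | CS      | 3.66 | 63     
4  | Grace | Biology | 3.64 | 19     
5  | Jack  | Art     | 3.49 | 38     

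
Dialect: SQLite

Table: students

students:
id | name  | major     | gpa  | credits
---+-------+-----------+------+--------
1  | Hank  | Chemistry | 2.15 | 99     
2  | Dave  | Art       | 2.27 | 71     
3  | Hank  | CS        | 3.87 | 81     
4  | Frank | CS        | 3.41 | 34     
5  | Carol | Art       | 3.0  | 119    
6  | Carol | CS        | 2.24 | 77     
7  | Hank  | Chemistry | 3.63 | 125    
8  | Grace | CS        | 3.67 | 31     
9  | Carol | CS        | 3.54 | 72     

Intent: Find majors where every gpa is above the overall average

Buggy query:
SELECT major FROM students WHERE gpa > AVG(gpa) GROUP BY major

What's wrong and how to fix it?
Bug: WHERE evaluates per row before aggregation, so AVG() is unavailable

Fix: Use a subquery for AVG and a HAVING MIN(...) filter so the condition holds for every row in the group

Corrected query:
SELECT major FROM students GROUP BY major HAVING MIN(gpa) > (SELECT AVG(gpa) FROM students)

Result:
(no rows)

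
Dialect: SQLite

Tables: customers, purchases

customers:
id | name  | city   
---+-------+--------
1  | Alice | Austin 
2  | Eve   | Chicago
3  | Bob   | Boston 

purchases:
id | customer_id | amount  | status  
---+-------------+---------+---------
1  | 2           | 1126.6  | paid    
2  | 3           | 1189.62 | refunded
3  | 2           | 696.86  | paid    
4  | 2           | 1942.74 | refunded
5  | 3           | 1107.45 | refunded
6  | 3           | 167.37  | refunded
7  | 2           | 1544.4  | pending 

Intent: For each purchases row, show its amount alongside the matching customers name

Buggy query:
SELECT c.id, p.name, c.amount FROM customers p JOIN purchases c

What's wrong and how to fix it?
Bug: Missing join condition: each purchases row is matched to all customers rows instead of just its own

Fix: Add ON c.customer_id = p.id to the JOIN

Corrected query:
SELECT c.id, p.name, c.amount FROM customers p JOIN purchases c ON c.customer_id = p.id

Result:
id | name | amount 
---+------+--------
1  | Eve  | 1126.6 
2  | Bob  | 1189.62
3  | Eve  | 696.86 
4  | Eve  | 1942.74
5  | Bob  | 1107.45
6  | Bob  | 167.37 
7  | Eve  | 1544.4 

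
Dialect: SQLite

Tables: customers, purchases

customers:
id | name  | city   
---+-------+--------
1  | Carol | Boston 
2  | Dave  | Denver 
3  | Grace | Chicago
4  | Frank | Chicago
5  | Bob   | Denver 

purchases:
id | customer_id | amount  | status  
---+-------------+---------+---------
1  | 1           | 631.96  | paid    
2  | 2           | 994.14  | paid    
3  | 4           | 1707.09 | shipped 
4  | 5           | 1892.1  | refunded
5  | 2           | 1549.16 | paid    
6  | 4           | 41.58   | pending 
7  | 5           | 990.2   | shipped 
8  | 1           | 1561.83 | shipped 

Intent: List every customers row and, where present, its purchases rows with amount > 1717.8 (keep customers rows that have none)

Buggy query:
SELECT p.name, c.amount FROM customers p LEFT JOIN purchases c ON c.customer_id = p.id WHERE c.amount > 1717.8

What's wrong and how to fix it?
Bug: Filtering c.amount in WHERE discards the NULL rows produced by LEFT JOIN, turning it into an inner join

Fix: Move the right-table condition into the ON clause so unmatched parents are kept

Corrected query:
SELECT p.name, c.amount FROM customers p LEFT JOIN purchases c ON c.customer_id = p.id AND c.amount > 1717.8

Result:
name  | amount
------+-------
Carol | NULL  
Dave  | NULL  
Grace | NULL  
Frank | NULL  
Bob   | 1892.1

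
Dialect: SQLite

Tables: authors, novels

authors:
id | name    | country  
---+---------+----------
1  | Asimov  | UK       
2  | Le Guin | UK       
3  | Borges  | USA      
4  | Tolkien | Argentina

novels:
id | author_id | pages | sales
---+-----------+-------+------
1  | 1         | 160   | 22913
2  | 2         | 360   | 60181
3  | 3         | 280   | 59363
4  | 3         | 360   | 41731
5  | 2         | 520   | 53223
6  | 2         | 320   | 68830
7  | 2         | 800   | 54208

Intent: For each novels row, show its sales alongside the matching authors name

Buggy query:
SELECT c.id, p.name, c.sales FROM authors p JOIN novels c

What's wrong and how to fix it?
Bug: Missing join condition: each novels row is matched to all authors rows instead of just its own

Fix: Add ON c.author_id = p.id to the JOIN

Corrected query:
SELECT c.id, p.name, c.sales FROM authors p JOIN novels c ON c.author_id = p.id

Result:
id | name    | sales
---+---------+------
1  | Asimov  | 22913
2  | Le Guin | 60181
3  | Borges  | 59363
4  | Borges  | 41731
5  | Le Guin | 53223
6  | Le Guin | 68830
7  | Le Guin | 54208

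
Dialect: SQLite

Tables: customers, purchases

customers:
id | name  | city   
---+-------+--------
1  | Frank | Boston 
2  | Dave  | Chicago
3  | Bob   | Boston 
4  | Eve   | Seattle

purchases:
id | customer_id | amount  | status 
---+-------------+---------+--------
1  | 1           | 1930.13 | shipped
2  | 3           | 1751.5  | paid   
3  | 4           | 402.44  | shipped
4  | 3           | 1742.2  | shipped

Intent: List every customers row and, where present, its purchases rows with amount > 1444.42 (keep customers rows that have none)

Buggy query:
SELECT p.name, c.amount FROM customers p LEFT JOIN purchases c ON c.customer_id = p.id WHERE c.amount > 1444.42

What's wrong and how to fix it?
Bug: A WHERE condition on the right-hand table after LEFT JOIN drops unmatched parents

Fix: Put 'c.amount > 1444.42' in the JOIN's ON clause instead of WHERE

Corrected query:
SELECT p.name, c.amount FROM customers p LEFT JOIN purchases c ON c.customer_id = p.id AND c.amount > 1444.42

Result:
name  | amount 
------+--------
Frank | 1930.13
Dave  | NULL   
Bob   | 1742.2 
Bob   | 1751.5 
Eve   | NULL   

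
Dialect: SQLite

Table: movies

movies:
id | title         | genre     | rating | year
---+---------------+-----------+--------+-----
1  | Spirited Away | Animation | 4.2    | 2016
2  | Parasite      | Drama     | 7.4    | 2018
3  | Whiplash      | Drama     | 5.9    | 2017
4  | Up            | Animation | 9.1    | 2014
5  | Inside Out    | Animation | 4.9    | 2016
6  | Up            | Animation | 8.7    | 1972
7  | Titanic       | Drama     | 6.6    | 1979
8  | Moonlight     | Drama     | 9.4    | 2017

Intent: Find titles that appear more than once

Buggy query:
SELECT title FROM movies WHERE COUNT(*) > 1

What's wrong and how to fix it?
Bug: COUNT(*) is an aggregate and cannot be used in WHERE

Fix: Group first, then use HAVING for the count condition

Corrected query:
SELECT title FROM movies GROUP BY title HAVING COUNT(*) > 1

Result:
title
-----
Up   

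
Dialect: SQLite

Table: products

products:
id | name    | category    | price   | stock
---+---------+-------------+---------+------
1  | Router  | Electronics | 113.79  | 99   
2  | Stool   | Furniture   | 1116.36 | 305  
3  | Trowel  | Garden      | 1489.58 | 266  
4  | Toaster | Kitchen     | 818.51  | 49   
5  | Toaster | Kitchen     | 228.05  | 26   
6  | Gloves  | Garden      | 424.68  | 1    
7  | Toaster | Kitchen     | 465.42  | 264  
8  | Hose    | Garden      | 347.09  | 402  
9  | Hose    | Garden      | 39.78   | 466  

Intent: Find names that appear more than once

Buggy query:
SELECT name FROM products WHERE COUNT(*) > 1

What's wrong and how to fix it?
Bug: COUNT(*) is an aggregate and cannot be used in WHERE

Fix: GROUP BY name, then filter groups with HAVING COUNT(*) > 1

Corrected query:
SELECT name FROM products GROUP BY name HAVING COUNT(*) > 1

Result:
name   
-------
Hose   
Toaster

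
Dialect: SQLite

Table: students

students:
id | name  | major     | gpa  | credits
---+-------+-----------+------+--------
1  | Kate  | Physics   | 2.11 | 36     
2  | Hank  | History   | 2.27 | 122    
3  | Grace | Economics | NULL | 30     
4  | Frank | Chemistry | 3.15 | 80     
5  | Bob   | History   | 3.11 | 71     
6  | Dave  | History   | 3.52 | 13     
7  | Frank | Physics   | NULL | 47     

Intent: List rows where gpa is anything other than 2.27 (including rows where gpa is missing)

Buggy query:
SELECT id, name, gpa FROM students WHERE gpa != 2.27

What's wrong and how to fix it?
Bug: Inequality against NULL is unknown, not true; rows with NULL are dropped

Fix: Handle NULL separately with IS NULL alongside the inequality

Corrected query:
SELECT id, name, gpa FROM students WHERE gpa != 2.27 OR gpa IS NULL

Result:
id | name  | gpa 
---+-------+-----
1  | Kate  | 2.11
3  | Grace | NULL
4  | Frank | 3.15
5  | Bob   | 3.11
6  | Dave  | 3.52
7  | Frank | NULL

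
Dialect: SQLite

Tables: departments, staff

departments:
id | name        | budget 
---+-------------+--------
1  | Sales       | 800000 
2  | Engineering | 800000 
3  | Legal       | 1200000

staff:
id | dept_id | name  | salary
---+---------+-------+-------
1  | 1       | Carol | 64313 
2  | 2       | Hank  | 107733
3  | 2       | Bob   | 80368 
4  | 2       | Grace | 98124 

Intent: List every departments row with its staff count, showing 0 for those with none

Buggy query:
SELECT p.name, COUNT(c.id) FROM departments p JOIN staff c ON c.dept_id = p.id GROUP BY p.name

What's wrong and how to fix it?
Bug: An inner join excludes parents with zero children

Fix: Use LEFT JOIN so parents without children still appear (COUNT(c.id) gives 0)

Corrected query:
SELECT p.name, COUNT(c.id) FROM departments p LEFT JOIN staff c ON c.dept_id = p.id GROUP BY p.name

Result:
name        | COUNT(c.id)
------------+------------
Engineering | 3          
Legal       | 0          
Sales       | 1          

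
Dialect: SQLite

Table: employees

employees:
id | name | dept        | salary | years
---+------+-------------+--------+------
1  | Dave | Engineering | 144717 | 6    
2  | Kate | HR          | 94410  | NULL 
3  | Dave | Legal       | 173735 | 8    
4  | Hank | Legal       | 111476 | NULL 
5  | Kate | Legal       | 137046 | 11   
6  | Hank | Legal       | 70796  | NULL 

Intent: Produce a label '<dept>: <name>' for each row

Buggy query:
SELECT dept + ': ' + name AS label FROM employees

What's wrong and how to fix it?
Bug: '+' is numeric addition; on text columns SQLite converts them to 0 instead of concatenating

Fix: Replace + with || to concatenate text

Corrected query:
SELECT dept || ': ' || name AS label FROM employees

Result:
label            
-----------------
Engineering: Dave
HR: Kate         
Legal: Dave      
Legal: Hank      
Legal: Kate      
Legal: Hank      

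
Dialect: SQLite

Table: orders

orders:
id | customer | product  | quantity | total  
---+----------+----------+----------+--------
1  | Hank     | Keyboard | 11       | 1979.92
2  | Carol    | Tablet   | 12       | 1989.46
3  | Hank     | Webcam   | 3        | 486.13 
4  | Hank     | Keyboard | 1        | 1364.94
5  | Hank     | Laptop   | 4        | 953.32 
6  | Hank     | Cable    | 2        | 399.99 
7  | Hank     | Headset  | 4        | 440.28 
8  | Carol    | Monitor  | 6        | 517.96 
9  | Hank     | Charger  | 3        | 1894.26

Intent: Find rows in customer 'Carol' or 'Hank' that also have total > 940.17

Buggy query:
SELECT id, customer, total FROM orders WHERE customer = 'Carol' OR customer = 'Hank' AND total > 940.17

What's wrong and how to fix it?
Bug: Without parentheses, AND is evaluated before OR, so the total filter only applies to the 'Hank' branch

Fix: Add parentheses around the OR so the AND applies to both alternatives

Corrected query:
SELECT id, customer, total FROM orders WHERE (customer = 'Carol' OR customer = 'Hank') AND total > 940.17

Result:
id | customer | total  
---+----------+--------
1  | Hank     | 1979.92
2  | Carol    | 1989.46
4  | Hank     | 1364.94
5  | Hank     | 953.32 
9  | Hank     | 1894.26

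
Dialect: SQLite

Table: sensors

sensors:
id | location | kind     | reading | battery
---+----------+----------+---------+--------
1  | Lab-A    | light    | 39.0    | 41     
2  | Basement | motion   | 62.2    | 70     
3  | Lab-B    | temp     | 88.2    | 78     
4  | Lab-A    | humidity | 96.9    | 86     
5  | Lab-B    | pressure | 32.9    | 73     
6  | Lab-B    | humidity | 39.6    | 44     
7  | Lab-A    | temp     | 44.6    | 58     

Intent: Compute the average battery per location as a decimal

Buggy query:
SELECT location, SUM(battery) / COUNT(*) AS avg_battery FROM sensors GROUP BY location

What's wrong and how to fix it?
Bug: SUM(battery) and COUNT(*) are both integers; the division truncates the fractional part

Fix: Multiply by 1.0 (or CAST to REAL) to force floating-point division

Corrected query:
SELECT location, SUM(battery) * 1.0 / COUNT(*) AS avg_battery FROM sensors GROUP BY location

Result:
location | avg_battery
---------+------------
Basement | 70         
Lab-A    | 61.666667  
Lab-B    | 65         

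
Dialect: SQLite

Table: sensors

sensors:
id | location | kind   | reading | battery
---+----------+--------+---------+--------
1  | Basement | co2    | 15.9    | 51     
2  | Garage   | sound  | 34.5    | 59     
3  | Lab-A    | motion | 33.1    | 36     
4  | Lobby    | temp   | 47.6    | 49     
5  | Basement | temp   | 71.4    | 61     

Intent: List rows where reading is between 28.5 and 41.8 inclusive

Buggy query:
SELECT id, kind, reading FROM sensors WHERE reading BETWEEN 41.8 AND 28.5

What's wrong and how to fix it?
Bug: BETWEEN expects the lower bound first; with 41.8 AND 28.5 the range is empty

Fix: Swap the bounds so the smaller value comes first

Corrected query:
SELECT id, kind, reading FROM sensors WHERE reading BETWEEN 28.5 AND 41.8

Result:
id | kind   | reading
---+--------+--------
2  | sound  | 34.5   
3  | motion | 33.1   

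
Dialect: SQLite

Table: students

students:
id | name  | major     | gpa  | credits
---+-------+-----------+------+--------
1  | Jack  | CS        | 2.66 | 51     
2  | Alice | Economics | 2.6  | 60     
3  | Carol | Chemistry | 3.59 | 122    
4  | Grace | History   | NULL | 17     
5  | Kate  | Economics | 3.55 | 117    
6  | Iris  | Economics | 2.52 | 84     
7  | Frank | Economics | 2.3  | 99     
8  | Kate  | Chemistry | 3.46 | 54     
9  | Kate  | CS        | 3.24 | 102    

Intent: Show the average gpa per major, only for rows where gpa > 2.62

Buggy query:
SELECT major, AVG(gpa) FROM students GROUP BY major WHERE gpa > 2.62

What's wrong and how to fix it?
Bug: Row-level WHERE must come before GROUP BY in the clause order

Fix: Place WHERE between FROM and GROUP BY

Corrected query:
SELECT major, AVG(gpa) FROM students WHERE gpa > 2.62 GROUP BY major

Result:
major     | AVG(gpa)
----------+---------
CS        | 2.95    
Chemistry | 3.525   
Economics | 3.55    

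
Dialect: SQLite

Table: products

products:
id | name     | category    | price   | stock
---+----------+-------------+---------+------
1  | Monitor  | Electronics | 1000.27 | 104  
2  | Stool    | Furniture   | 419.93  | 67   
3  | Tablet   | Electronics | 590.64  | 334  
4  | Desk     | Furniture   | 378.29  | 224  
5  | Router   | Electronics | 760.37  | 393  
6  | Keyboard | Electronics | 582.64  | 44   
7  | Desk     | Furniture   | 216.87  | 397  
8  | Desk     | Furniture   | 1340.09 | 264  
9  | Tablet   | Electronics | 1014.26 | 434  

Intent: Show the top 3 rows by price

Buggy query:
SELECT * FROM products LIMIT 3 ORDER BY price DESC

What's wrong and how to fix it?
Bug: ORDER BY cannot follow LIMIT; LIMIT is the final clause

Fix: Sort with ORDER BY, then apply LIMIT

Corrected query:
SELECT * FROM products ORDER BY price DESC LIMIT 3

Result:
id | name    | category    | price   | stock
---+---------+-------------+---------+------
8  | Desk    | Furniture   | 1340.09 | 264  
9  | Tablet  | Electronics | 1014.26 | 434  
1  | Monitor | Electronics | 1000.27 | 104  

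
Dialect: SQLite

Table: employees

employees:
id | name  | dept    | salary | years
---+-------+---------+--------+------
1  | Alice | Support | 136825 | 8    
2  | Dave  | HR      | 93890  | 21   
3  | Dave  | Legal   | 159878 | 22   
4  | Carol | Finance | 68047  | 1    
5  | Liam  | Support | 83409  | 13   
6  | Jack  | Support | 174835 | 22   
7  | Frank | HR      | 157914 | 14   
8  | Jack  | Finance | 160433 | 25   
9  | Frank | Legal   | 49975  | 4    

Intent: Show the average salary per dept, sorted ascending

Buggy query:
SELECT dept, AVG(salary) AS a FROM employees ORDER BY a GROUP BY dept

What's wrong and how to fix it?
Bug: GROUP BY must precede ORDER BY

Fix: Move ORDER BY to the end, after GROUP BY

Corrected query:
SELECT dept, AVG(salary) AS a FROM employees GROUP BY dept ORDER BY a

Result:
dept    | a            
--------+--------------
Legal   | 104926.5     
Finance | 114240       
HR      | 125902       
Support | 131689.666667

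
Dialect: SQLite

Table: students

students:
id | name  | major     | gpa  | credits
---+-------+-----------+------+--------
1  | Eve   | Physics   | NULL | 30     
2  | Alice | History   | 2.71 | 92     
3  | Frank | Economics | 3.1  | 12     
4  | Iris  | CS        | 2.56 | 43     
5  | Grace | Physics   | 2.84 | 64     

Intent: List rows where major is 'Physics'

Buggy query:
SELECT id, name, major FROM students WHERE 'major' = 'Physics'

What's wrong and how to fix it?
Bug: Single quotes denote string literals in SQL; the column name is being compared as a constant string

Fix: Reference the column as major without single quotes

Corrected query:
SELECT id, name, major FROM students WHERE major = 'Physics'

Result:
id | name  | major  
---+-------+--------
1  | Eve   | Physics
5  | Grace | Physics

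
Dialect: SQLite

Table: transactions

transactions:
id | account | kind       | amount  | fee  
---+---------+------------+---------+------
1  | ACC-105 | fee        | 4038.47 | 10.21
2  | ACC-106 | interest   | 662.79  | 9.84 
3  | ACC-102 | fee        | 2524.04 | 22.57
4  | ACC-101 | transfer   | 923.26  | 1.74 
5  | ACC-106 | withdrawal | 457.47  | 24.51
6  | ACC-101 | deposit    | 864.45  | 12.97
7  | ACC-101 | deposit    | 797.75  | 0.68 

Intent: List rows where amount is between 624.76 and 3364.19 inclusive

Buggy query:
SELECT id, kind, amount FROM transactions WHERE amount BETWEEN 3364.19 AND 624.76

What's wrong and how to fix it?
Bug: The bounds are reversed; BETWEEN a AND b requires a <= b to match anything

Fix: Write BETWEEN 624.76 AND 3364.19

Corrected query:
SELECT id, kind, amount FROM transactions WHERE amount BETWEEN 624.76 AND 3364.19

Result:
id | kind     | amount 
---+----------+--------
2  | interest | 662.79 
3  | fee      | 2524.04
4  | transfer | 923.26 
6  | deposit  | 864.45 
7  | deposit  | 797.75 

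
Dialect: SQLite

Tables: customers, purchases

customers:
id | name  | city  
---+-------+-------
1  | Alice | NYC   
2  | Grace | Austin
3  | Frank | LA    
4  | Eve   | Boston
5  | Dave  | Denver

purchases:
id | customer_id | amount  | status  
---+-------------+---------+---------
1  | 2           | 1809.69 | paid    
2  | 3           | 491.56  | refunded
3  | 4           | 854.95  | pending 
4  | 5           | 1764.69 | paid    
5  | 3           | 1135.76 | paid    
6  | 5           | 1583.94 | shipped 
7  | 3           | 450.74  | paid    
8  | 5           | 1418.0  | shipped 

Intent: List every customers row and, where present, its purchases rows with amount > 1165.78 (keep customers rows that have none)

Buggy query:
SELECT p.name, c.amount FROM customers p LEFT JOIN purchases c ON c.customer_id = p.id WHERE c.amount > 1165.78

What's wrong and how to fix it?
Bug: Filtering c.amount in WHERE discards the NULL rows produced by LEFT JOIN, turning it into an inner join

Fix: Put 'c.amount > 1165.78' in the JOIN's ON clause instead of WHERE

Corrected query:
SELECT p.name, c.amount FROM customers p LEFT JOIN purchases c ON c.customer_id = p.id AND c.amount > 1165.78

Result:
name  | amount 
------+--------
Alice | NULL   
Grace | 1809.69
Frank | NULL   
Eve   | NULL   
Dave  | 1418   
Dave  | 1583.94
Dave  | 1764.69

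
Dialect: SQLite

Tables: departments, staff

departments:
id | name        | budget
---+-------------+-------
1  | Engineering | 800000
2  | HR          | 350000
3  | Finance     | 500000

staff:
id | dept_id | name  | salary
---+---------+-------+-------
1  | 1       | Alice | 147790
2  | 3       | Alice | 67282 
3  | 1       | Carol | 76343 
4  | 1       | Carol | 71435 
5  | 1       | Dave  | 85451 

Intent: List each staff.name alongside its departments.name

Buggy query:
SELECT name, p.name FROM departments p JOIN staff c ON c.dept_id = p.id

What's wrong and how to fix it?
Bug: 'name' exists in both joined tables, so the database can't tell which one is meant

Fix: Qualify the column with its table alias (c.name)

Corrected query:
SELECT c.name, p.name FROM departments p JOIN staff c ON c.dept_id = p.id

Result:
name  | name       
------+------------
Alice | Engineering
Alice | Finance    
Carol | Engineering
Carol | Engineering
Dave  | Engineering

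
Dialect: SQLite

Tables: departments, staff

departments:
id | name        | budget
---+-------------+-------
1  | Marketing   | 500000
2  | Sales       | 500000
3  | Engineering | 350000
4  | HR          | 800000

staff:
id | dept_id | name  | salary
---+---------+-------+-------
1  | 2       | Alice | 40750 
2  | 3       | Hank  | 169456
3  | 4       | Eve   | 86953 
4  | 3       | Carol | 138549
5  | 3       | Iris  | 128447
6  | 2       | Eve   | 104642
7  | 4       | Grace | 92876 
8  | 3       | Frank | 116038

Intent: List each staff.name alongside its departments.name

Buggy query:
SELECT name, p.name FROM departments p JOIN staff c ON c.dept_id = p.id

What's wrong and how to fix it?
Bug: Both tables have a 'name' column; the unqualified reference is ambiguous

Fix: Qualify the column with its table alias (c.name)

Corrected query:
SELECT c.name, p.name FROM departments p JOIN staff c ON c.dept_id = p.id

Result:
name  | name       
------+------------
Alice | Sales      
Hank  | Engineering
Eve   | HR         
Carol | Engineering
Iris  | Engineering
Eve   | Sales      
Grace | HR         
Frank | Engineering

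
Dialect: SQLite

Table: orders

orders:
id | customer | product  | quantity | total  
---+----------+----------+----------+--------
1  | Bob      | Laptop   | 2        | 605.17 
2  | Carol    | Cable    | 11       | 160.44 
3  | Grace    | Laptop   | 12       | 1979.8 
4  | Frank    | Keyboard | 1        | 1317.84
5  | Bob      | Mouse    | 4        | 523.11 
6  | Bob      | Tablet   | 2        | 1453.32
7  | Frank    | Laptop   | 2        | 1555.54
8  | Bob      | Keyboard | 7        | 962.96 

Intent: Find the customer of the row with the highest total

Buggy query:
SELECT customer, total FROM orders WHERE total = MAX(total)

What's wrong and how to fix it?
Bug: WHERE is evaluated per row; an aggregate over the whole table isn't defined there

Fix: Wrap MAX in a scalar subquery so WHERE compares against a single value

Corrected query:
SELECT customer, total FROM orders WHERE total = (SELECT MAX(total) FROM orders)

Result:
customer | total 
---------+-------
Grace    | 1979.8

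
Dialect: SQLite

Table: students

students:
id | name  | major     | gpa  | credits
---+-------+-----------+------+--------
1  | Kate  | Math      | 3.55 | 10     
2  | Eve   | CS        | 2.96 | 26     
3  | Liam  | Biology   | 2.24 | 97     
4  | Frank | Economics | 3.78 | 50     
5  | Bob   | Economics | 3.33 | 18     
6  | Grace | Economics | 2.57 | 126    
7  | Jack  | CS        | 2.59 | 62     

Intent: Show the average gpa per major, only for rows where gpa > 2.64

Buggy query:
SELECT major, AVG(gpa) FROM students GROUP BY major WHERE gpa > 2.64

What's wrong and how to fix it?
Bug: WHERE cannot follow GROUP BY

Fix: Move the WHERE clause before GROUP BY

Corrected query:
SELECT major, AVG(gpa) FROM students WHERE gpa > 2.64 GROUP BY major

Result:
major     | AVG(gpa)
----------+---------
CS        | 2.96    
Economics | 3.555   
Math      | 3.55    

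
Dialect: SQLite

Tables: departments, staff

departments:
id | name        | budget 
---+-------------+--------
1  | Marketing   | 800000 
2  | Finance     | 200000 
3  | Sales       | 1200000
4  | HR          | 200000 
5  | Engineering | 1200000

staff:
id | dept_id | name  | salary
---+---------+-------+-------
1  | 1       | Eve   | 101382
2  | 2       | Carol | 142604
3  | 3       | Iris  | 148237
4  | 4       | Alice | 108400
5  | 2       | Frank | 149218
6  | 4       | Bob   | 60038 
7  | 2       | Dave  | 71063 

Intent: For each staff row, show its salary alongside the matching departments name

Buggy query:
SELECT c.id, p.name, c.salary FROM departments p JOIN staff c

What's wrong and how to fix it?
Bug: Missing join condition: each staff row is matched to all departments rows instead of just its own

Fix: Specify the join condition linking the foreign key to the parent id

Corrected query:
SELECT c.id, p.name, c.salary FROM departments p JOIN staff c ON c.dept_id = p.id

Result:
id | name      | salary
---+-----------+-------
1  | Marketing | 101382
2  | Finance   | 142604
3  | Sales     | 148237
4  | HR        | 108400
5  | Finance   | 149218
6  | HR        | 60038 
7  | Finance   | 71063 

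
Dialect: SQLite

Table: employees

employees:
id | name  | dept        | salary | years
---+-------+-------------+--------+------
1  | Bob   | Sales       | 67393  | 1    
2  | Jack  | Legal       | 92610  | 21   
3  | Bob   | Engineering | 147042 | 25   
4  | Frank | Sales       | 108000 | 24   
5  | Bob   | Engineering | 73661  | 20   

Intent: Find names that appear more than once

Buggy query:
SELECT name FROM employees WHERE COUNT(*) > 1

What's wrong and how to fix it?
Bug: WHERE can't reference COUNT(*); aggregates are computed after WHERE

Fix: Group first, then use HAVING for the count condition

Corrected query:
SELECT name FROM employees GROUP BY name HAVING COUNT(*) > 1

Result:
name
----
Bob 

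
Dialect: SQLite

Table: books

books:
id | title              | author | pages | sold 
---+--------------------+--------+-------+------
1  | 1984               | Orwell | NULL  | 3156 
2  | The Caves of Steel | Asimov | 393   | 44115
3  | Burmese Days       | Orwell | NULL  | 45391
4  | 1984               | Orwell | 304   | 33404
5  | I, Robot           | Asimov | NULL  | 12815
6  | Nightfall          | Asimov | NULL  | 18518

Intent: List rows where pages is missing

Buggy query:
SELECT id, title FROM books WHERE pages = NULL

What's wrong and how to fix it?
Bug: '= NULL' is always unknown in SQL three-valued logic, so no rows match

Fix: Use IS NULL to test for NULL

Corrected query:
SELECT id, title FROM books WHERE pages IS NULL

Result:
id | title       
---+-------------
1  | 1984        
3  | Burmese Days
5  | I, Robot    
6  | Nightfall   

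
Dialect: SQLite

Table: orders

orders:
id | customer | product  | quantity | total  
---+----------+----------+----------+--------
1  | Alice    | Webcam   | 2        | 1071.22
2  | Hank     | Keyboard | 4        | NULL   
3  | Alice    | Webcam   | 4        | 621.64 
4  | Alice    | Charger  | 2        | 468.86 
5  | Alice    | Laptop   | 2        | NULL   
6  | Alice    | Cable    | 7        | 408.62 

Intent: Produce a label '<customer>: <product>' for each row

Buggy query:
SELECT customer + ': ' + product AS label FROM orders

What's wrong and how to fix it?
Bug: '+' is numeric addition; on text columns SQLite converts them to 0 instead of concatenating

Fix: Use the || operator for string concatenation

Corrected query:
SELECT customer || ': ' || product AS label FROM orders

Result:
label         
--------------
Alice: Webcam 
Hank: Keyboard
Alice: Webcam 
Alice: Charger
Alice: Laptop 
Alice: Cable  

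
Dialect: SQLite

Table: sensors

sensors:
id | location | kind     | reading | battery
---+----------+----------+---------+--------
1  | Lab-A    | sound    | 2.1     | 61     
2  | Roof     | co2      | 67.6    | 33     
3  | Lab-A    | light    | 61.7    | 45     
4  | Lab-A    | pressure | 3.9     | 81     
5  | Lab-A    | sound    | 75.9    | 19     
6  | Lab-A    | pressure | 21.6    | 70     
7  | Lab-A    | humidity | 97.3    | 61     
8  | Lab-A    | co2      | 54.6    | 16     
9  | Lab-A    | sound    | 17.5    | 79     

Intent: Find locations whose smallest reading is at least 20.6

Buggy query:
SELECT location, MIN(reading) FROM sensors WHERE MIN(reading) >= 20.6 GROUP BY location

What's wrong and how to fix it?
Bug: MIN() in WHERE is a misuse of aggregate

Fix: Replace WHERE with HAVING after the GROUP BY

Corrected query:
SELECT location, MIN(reading) FROM sensors GROUP BY location HAVING MIN(reading) >= 20.6

Result:
location | MIN(reading)
---------+-------------
Roof     | 67.6        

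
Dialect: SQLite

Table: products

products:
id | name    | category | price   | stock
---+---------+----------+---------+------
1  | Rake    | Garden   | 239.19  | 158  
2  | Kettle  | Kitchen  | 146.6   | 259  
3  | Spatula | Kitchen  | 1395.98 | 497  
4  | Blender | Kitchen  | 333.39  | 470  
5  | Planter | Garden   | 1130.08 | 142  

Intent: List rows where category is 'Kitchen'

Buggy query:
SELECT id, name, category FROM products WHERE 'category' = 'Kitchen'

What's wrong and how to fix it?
Bug: 'category' in single quotes is a string literal, not the column; the comparison is literal-vs-literal and never true

Fix: Remove the quotes around the column name (or use double quotes for an identifier)

Corrected query:
SELECT id, name, category FROM products WHERE category = 'Kitchen'

Result:
id | name    | category
---+---------+---------
2  | Kettle  | Kitchen 
3  | Spatula | Kitchen 
4  | Blender | Kitchen 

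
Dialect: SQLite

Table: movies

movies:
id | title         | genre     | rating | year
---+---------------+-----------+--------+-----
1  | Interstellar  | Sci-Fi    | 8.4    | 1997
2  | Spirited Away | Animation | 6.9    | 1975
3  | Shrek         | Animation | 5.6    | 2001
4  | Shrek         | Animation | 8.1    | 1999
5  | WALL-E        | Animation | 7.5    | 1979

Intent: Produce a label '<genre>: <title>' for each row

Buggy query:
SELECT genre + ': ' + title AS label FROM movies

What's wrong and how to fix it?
Bug: '+' is numeric addition; on text columns SQLite converts them to 0 instead of concatenating

Fix: Replace + with || to concatenate text

Corrected query:
SELECT genre || ': ' || title AS label FROM movies

Result:
label                   
------------------------
Sci-Fi: Interstellar    
Animation: Spirited Away
Animation: Shrek        
Animation: Shrek        
Animation: WALL-E       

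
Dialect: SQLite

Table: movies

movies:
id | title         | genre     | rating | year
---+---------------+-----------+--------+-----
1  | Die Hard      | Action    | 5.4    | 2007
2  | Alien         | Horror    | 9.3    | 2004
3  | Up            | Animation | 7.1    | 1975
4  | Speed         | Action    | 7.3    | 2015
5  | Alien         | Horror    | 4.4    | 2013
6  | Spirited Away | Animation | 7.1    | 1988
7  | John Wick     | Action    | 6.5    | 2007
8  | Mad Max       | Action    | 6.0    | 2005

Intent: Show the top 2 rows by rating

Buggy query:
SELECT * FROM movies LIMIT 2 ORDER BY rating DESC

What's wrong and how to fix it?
Bug: LIMIT must come after ORDER BY

Fix: Sort with ORDER BY, then apply LIMIT

Corrected query:
SELECT * FROM movies ORDER BY rating DESC LIMIT 2

Result:
id | title | genre  | rating | year
---+-------+--------+--------+-----
2  | Alien | Horror | 9.3    | 2004
4  | Speed | Action | 7.3    | 2015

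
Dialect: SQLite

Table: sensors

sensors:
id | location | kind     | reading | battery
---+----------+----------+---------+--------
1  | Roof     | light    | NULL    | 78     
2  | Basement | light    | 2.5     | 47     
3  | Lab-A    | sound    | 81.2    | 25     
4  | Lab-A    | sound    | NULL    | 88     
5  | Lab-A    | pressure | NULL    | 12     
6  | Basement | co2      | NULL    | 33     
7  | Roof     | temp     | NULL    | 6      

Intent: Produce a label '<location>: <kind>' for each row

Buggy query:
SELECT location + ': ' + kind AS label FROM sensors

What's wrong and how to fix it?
Bug: '+' is numeric addition; on text columns SQLite converts them to 0 instead of concatenating

Fix: Use the || operator for string concatenation

Corrected query:
SELECT location || ': ' || kind AS label FROM sensors

Result:
label          
---------------
Roof: light    
Basement: light
Lab-A: sound   
Lab-A: sound   
Lab-A: pressure
Basement: co2  
Roof: temp     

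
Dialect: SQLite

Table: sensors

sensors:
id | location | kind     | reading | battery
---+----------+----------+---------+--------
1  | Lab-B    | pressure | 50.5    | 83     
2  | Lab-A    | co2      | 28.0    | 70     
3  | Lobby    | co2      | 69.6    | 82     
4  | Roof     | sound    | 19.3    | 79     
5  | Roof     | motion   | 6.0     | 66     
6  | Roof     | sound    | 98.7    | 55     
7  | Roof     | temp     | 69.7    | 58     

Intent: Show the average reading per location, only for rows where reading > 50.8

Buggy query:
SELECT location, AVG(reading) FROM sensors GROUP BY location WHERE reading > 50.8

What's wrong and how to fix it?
Bug: Row-level WHERE must come before GROUP BY in the clause order

Fix: Place WHERE between FROM and GROUP BY

Corrected query:
SELECT location, AVG(reading) FROM sensors WHERE reading > 50.8 GROUP BY location

Result:
location | AVG(reading)
---------+-------------
Lobby    | 69.6        
Roof     | 84.2        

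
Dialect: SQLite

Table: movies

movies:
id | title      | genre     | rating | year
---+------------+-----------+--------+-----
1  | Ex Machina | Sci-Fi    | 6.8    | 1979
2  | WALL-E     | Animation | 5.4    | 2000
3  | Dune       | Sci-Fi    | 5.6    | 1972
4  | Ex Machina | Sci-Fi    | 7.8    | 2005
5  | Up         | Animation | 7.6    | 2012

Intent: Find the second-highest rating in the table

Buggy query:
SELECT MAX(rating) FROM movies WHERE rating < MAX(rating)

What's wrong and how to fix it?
Bug: The inner MAX is an aggregate inside WHERE, which is not allowed

Fix: Put the inner MAX in a scalar subquery

Corrected query:
SELECT MAX(rating) FROM movies WHERE rating < (SELECT MAX(rating) FROM movies)

Result:
MAX(rating)
-----------
7.6        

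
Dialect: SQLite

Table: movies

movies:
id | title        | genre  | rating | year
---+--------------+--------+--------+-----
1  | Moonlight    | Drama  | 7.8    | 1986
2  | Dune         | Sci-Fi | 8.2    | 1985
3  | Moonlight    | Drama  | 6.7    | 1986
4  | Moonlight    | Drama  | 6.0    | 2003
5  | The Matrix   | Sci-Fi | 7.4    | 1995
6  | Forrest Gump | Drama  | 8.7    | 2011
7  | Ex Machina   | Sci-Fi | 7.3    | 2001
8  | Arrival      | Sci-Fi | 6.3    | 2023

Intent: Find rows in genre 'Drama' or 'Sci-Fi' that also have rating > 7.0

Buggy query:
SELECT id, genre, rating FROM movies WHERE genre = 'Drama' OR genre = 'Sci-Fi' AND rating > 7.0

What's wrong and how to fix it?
Bug: Without parentheses, AND is evaluated before OR, so the rating filter only applies to the 'Sci-Fi' branch

Fix: Group the OR with parentheses (or use IN), then AND the threshold

Corrected query:
SELECT id, genre, rating FROM movies WHERE (genre = 'Drama' OR genre = 'Sci-Fi') AND rating > 7.0

Result:
id | genre  | rating
---+--------+-------
1  | Drama  | 7.8   
2  | Sci-Fi | 8.2   
5  | Sci-Fi | 7.4   
6  | Drama  | 8.7   
7  | Sci-Fi | 7.3   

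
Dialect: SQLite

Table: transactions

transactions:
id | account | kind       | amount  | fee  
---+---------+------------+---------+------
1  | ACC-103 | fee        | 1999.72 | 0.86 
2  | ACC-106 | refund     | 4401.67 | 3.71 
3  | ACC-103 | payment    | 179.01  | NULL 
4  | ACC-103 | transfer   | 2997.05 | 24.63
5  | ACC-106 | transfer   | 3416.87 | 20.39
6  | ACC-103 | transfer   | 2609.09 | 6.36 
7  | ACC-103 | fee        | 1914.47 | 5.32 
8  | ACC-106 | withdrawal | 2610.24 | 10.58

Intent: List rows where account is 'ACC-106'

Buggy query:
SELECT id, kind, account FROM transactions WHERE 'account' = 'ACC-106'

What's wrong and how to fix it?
Bug: 'account' in single quotes is a string literal, not the column; the comparison is literal-vs-literal and never true

Fix: Reference the column as account without single quotes

Corrected query:
SELECT id, kind, account FROM transactions WHERE account = 'ACC-106'

Result:
id | kind       | account
---+------------+--------
2  | refund     | ACC-106
5  | transfer   | ACC-106
8  | withdrawal | ACC-106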